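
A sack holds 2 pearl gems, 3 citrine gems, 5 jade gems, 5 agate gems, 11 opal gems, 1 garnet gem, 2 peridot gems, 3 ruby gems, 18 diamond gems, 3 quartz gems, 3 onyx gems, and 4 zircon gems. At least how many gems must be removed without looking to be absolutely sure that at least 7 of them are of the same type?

44

Put each drawn gem into a box by type. The largest draw with every box below 7 takes min(count, 6) from each type; types with fewer than 6 contribute all they have.
Σ min(cᵢ, 6) = 2 + 3 + 5 + 5 + 6 + 1 + 2 + 3 + 6 + 3 + 3 + 4 = 43.
Draw number 43 + 1 = 44 must push one box to 7.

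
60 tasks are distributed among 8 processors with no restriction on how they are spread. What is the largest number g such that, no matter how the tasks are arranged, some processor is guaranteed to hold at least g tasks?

8

The 8 processors are the holes and the 60 tasks are the pigeons.
If every processor held at most 7 tasks, the total would be at most 8 × 7 = 56, which is less than 60.
So some processor holds at least ⌈60/8⌉ = 8 tasks.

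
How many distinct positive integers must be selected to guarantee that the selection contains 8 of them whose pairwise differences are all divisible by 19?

Integers whose pairwise differences are multiples of 19 are exactly those sharing a remainder mod 19. The 19 residue classes mod 19 are the pigeonholes.
With 133 integers one could put 7 in each residue class and have no class reach 8.
The 134th integer pushes some class to 8, so 19·7 + 1 = 134.

134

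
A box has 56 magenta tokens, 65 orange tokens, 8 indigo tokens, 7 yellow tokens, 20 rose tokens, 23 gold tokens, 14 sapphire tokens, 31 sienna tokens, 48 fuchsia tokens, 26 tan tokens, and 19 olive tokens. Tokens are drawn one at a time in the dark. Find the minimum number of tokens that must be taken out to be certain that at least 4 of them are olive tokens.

In the worst case for collecting olive tokens, every non-olive token comes out first.
There are 56 + 65 + 8 + 7 + 20 + 23 + 14 + 31 + 48 + 26 = 298 non-olive tokens altogether.
After those, each further token must be olive, so 298 + 4 = 302 draws guarantee 4 olive tokens.

302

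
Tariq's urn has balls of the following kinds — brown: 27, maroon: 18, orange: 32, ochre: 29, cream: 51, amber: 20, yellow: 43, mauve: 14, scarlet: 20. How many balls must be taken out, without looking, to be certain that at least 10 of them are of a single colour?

82

Pigeonhole: put each drawn ball into a box by colour. The largest draw with every box below 10 takes min(count, 9) from each colour.
Σ min(cᵢ, 9) = 9 + 9 + 9 + 9 + 9 + 9 + 9 + 9 + 9 = 81.
Draw number 81 + 1 = 82 must push one box to 10.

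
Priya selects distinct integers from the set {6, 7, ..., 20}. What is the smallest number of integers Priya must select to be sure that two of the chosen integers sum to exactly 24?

A set avoiding the sum 24 can contain at most one of each pair {x, 24−x}, plus the 3 elements whose complement lies outside the range or equal to its own complement.
The integers 12, …, 20 (9 of them) are such a set: any two sum to at least 12+13 = 25 > 24.
Any 10th integer completes one of the 6 pairs, so 10 choices force a sum of 24.

10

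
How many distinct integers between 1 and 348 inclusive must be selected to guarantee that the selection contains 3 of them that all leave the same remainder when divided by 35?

Pigeonhole: the 35 residue classes mod 35 are the pigeonholes.
With 70 integers one could put 2 in each residue class and have no class reach 3.
The 71st integer pushes some class to 3, so 35·2 + 1 = 71.

71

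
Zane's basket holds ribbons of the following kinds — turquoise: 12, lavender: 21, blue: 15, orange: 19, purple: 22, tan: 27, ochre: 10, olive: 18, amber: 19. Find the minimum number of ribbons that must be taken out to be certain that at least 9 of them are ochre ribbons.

In the worst case for collecting ochre ribbons, every non-ochre ribbon comes out first.
There are 12 + 21 + 15 + 19 + 22 + 27 + 18 + 19 = 153 non-ochre ribbons altogether.
After those, each further ribbon must be ochre, so 153 + 9 = 162 draws guarantee 9 ochre ribbons.

162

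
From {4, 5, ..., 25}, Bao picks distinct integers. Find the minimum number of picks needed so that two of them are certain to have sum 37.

16

Group the elements by complementary pair {x, 37−x}: {12,25}, {13,24}, {14,23}, …, giving 7 two-element pairs and 8 integers whose partner 37−x falls outside [4,25].
By the pigeonhole principle, treating each of those 15 groups as a pigeonhole, one can pick one integer per group — 15 integers — with no two summing to 37.
The 16th integer lands in an occupied pair, forcing a sum of 37.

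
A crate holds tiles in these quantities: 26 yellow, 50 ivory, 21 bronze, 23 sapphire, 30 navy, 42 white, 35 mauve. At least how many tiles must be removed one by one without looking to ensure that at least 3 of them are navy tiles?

In the worst case for collecting navy tiles, every non-navy tile comes out first.
There are 26 + 50 + 21 + 23 + 42 + 35 = 197 non-navy tiles altogether.
After those, each further tile must be navy, so 197 + 3 = 200 draws guarantee 3 navy tiles.

200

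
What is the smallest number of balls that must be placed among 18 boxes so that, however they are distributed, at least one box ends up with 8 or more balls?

With 126 balls one could put exactly 7 in each of the 18 boxes, and no box would reach 8.
One more ball must land in a box that already has 7, giving it 8.
So 18 × 7 + 1 = 127 balls are required.

127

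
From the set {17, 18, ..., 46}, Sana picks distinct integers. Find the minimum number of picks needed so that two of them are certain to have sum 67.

18

Group the elements by complementary pair {x, 67−x}: {21,46}, {22,45}, {23,44}, …, giving 13 two-element pairs and 4 integers whose partner 67−x falls outside [17,46].
By the pigeonhole principle, treating each of those 17 groups as a pigeonhole, one can pick one integer per group — 17 integers — with no two summing to 67.
The 18th integer lands in an occupied pair, forcing a sum of 67.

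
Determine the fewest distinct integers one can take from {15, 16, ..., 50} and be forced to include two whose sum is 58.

A set avoiding the sum 58 can contain at most one of each pair {x, 58−x}, plus the 8 elements whose complement lies outside the range or equal to its own complement.
The integers 29, …, 50 (22 of them) are such a set: any two sum to at least 29+30 = 59 > 58.
By the pigeonhole principle, any 23rd integer completes one of the 14 pairs, so 23 choices force a sum of 58.

23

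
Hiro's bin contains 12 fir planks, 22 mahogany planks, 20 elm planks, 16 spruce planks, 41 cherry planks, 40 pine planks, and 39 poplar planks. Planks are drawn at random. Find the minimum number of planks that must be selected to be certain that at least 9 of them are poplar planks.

In the worst case for collecting poplar planks, every non-poplar plank comes out first.
There are 12 + 22 + 20 + 16 + 41 + 40 = 151 non-poplar planks altogether.
After those, each further plank must be poplar, so 151 + 9 = 160 draws guarantee 9 poplar planks.

160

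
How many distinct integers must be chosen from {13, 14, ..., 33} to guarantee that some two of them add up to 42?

14

A set avoiding the sum 42 can contain at most one of each pair {x, 42−x}, plus the 5 elements whose complement lies outside the range or equal to its own complement.
The integers 21, …, 33 (13 of them) are such a set: any two sum to at least 21+22 = 43 > 42.
Any 14th integer completes one of the 8 pairs, so 14 choices force a sum of 42.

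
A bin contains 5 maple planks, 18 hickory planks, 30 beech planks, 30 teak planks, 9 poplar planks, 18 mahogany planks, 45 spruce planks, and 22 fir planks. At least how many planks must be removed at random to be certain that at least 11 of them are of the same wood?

Put each drawn plank into a box by wood. The largest draw with every box below 11 takes min(count, 10) from each wood; woods with fewer than 10 contribute all they have.
Σ min(cᵢ, 10) = 5 + 10 + 10 + 10 + 9 + 10 + 10 + 10 = 74.
Draw number 74 + 1 = 75 must push one box to 11.

75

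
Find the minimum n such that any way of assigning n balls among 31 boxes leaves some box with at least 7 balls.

187

With 186 balls one could put exactly 6 in each of the 31 boxes, and no box would reach 7.
By the pigeonhole principle, one more ball must land in a box that already has 6, giving it 7.
So 31 × 6 + 1 = 187 balls are required.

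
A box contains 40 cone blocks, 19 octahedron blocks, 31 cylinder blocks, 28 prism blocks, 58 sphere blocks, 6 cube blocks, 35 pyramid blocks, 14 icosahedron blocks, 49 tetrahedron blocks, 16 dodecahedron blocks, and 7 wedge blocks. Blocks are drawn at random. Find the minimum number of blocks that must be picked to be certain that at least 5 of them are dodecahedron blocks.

In the worst case for collecting dodecahedron blocks, every non-dodecahedron block comes out first.
There are 40 + 19 + 31 + 28 + 58 + 6 + 35 + 14 + 49 + 7 = 287 non-dodecahedron blocks altogether.
After those, each further block must be dodecahedron, so 287 + 5 = 292 draws guarantee 5 dodecahedron blocks.

292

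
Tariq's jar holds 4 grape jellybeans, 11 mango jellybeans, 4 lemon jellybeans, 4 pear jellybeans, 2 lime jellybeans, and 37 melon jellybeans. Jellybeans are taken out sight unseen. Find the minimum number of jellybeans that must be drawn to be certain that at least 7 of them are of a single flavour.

An adversary could hand out at most 6 jellybeans per flavour (4 flavours run out sooner): 4 + 6 + 4 + 4 + 2 + 6 = 26 jellybeans and still no flavour has 7.
By pigeonhole, one more jellybean lands in a flavour already at 6, so 27 draws are enough and 26 are not.

27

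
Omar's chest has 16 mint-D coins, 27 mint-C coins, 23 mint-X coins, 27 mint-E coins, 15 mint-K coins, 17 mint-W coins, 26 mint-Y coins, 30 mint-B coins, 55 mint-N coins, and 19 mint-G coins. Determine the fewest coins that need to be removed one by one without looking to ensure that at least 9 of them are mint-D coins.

248

In the worst case for collecting mint-D coins, every non-mint-D coin comes out first.
There are 27 + 23 + 27 + 15 + 17 + 26 + 30 + 55 + 19 = 239 non-mint-D coins altogether.
After those, each further coin must be mint-D, so 239 + 9 = 248 draws guarantee 9 mint-D coins.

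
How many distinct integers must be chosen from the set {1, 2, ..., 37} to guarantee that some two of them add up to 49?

Group the elements by complementary pair {x, 49−x}: {12,37}, {13,36}, {14,35}, …, giving 13 two-element pairs and 11 integers whose partner 49−x falls outside [1,37].
Treating each of those 24 groups as a pigeonhole, one can pick one integer per group — 24 integers — with no two summing to 49.
The 25th integer lands in an occupied pair, forcing a sum of 49.

25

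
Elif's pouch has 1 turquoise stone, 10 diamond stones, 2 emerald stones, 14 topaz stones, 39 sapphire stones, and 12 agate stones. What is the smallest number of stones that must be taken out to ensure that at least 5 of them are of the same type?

20

Put each drawn stone into a box by type. The largest draw with every box below 5 takes min(count, 4) from each type; types with fewer than 4 contribute all they have.
Σ min(cᵢ, 4) = 1 + 4 + 2 + 4 + 4 + 4 = 19.
Draw number 19 + 1 = 20 must push one box to 5.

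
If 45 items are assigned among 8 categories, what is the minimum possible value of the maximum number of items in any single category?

6

Pigeonhole: the 8 categories are the holes and the 45 items are the pigeons.
If every category held at most 5 items, the total would be at most 8 × 5 = 40, which is less than 45.
So some category holds at least ⌈45/8⌉ = 6 items.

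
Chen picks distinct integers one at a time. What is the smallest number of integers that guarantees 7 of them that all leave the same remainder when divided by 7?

43

By the pigeonhole principle, the 7 residue classes mod 7 are the pigeonholes.
With 42 integers one could put 6 in each residue class and have no class reach 7.
The 43rd integer pushes some class to 7, so 7·6 + 1 = 43.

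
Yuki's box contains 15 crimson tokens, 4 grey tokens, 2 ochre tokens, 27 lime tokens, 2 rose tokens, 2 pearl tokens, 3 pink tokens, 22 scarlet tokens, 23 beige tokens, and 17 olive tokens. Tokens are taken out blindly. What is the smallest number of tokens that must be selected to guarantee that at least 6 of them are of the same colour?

39

An adversary could hand out at most 5 tokens per colour (5 colours run out sooner): 5 + 4 + 2 + 5 + 2 + 2 + 3 + 5 + 5 + 5 = 38 tokens and still no colour has 6.
Pigeonhole: one more token lands in a colour already at 5, so 39 draws are enough and 38 are not.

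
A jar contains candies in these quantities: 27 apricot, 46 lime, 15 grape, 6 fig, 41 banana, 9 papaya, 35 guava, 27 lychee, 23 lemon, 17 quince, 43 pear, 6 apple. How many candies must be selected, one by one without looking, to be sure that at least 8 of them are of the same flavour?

83

An adversary could hand out at most 7 candies per flavour (fig, apple run out sooner): 7 + 7 + 7 + 6 + 7 + 7 + 7 + 7 + 7 + 7 + 7 + 6 = 82 candies and still no flavour has 8.
One more candy lands in a flavour already at 7, so 83 draws are enough and 82 are not.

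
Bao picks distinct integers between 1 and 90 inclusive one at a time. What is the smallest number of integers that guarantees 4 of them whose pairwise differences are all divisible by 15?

46

Integers whose pairwise differences are multiples of 15 are exactly those sharing a remainder mod 15. The 15 residue classes mod 15 are the pigeonholes.
With 45 integers one could put 3 in each residue class and have no class reach 4.
The 46th integer pushes some class to 4, so 15·3 + 1 = 46.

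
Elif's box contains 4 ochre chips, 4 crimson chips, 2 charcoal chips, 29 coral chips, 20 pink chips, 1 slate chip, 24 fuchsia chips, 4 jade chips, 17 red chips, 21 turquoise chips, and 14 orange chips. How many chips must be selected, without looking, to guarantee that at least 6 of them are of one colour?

46

Pigeonhole: put each drawn chip into a box by colour. The largest draw with every box below 6 takes min(count, 5) from each colour; colours with fewer than 5 contribute all they have.
Σ min(cᵢ, 5) = 4 + 4 + 2 + 5 + 5 + 1 + 5 + 4 + 5 + 5 + 5 = 45.
Draw number 45 + 1 = 46 must push one box to 6.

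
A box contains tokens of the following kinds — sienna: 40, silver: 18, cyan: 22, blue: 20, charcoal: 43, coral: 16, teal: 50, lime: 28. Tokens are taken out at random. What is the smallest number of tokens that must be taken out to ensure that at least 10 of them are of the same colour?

73

An adversary could hand out at most 9 tokens per colour: 9 + 9 + 9 + 9 + 9 + 9 + 9 + 9 = 72 tokens and still no colour has 10.
One more token lands in a colour already at 9, so 73 draws are enough and 72 are not.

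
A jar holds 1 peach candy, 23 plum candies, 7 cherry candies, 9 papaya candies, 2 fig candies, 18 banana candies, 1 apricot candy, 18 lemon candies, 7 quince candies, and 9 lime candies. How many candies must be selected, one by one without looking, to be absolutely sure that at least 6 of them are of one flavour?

By pigeonhole, the 10 flavours are the holes; the candies drawn are the pigeons.
To avoid 6 of any one flavour, the worst case takes at most 5 of each flavour, or every candy of a flavour that has fewer than 5.
That gives 1 + 5 + 5 + 5 + 2 + 5 + 1 + 5 + 5 + 5 = 39 candies with no flavour reaching 6.
The next candy forces some flavour to 6, so 39 + 1 = 40.

40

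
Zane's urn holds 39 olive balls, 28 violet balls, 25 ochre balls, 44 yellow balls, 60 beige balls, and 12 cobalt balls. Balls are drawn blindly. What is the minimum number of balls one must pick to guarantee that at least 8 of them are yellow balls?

In the worst case for collecting yellow balls, every non-yellow ball comes out first.
There are 39 + 28 + 25 + 60 + 12 = 164 non-yellow balls altogether.
After those, each further ball must be yellow, so 164 + 8 = 172 draws guarantee 8 yellow balls.

172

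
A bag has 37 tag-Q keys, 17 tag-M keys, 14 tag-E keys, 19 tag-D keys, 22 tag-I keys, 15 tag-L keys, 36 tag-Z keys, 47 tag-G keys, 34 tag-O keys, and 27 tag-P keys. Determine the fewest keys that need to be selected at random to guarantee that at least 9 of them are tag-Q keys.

240

In the worst case for collecting tag-Q keys, every non-tag-Q key comes out first.
There are 17 + 14 + 19 + 22 + 15 + 36 + 47 + 34 + 27 = 231 non-tag-Q keys altogether.
After those, each further key must be tag-Q, so 231 + 9 = 240 draws guarantee 9 tag-Q keys.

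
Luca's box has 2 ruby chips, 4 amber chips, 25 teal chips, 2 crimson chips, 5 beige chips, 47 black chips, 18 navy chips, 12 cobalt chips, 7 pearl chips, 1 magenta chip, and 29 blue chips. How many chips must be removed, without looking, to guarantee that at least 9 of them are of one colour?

62

Pigeonhole: the 11 colours are the holes; the chips drawn are the pigeons.
To avoid 9 of any one colour, the worst case takes at most 8 of each colour, or every chip of a colour that has fewer than 8.
That gives 2 + 4 + 8 + 2 + 5 + 8 + 8 + 8 + 7 + 1 + 8 = 61 chips with no colour reaching 9.
The next chip forces some colour to 9, so 61 + 1 = 62.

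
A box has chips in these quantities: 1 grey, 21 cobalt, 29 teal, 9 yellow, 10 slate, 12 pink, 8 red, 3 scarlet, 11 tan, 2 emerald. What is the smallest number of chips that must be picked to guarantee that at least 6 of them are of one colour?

42

An adversary could hand out at most 5 chips per colour (grey, scarlet, emerald run out sooner): 1 + 5 + 5 + 5 + 5 + 5 + 5 + 3 + 5 + 2 = 41 chips and still no colour has 6.
By the pigeonhole principle, one more chip lands in a colour already at 5, so 42 draws are enough and 41 are not.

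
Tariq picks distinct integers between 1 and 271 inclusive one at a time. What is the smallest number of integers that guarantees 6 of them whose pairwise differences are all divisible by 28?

Integers whose pairwise differences are multiples of 28 are exactly those sharing a remainder mod 28. The 28 residue classes mod 28 are the pigeonholes.
With 140 integers one could put 5 in each residue class and have no class reach 6.
The 141st integer pushes some class to 6, so 28·5 + 1 = 141.

141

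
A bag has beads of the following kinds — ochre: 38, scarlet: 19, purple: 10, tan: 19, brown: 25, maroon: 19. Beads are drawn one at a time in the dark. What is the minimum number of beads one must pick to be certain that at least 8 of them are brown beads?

In the worst case for collecting brown beads, every non-brown bead comes out first.
There are 38 + 19 + 10 + 19 + 19 = 105 non-brown beads altogether.
After those, each further bead must be brown, so 105 + 8 = 113 draws guarantee 8 brown beads.

113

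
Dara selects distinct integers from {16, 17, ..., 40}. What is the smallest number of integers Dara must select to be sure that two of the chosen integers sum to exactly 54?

15

Group the elements by complementary pair {x, 54−x}: {16,38}, {17,37}, {18,36}, …, giving 11 two-element pairs, the single value 27 (it cannot pair with itself since the integers are distinct), and 2 integers whose partner 54−x falls outside [16,40].
By the pigeonhole principle, treating each of those 14 groups as a pigeonhole, one can pick one integer per group — 14 integers — with no two summing to 54.
The 15th integer lands in an occupied pair, forcing a sum of 54.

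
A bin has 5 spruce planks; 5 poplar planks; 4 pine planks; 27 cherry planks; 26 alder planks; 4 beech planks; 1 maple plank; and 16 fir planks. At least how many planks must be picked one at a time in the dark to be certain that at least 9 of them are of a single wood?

By the pigeonhole principle, put each drawn plank into a box by wood. The largest draw with every box below 9 takes min(count, 8) from each wood; woods with fewer than 8 contribute all they have.
Σ min(cᵢ, 8) = 5 + 5 + 4 + 8 + 8 + 4 + 1 + 8 = 43.
Draw number 43 + 1 = 44 must push one box to 9.

44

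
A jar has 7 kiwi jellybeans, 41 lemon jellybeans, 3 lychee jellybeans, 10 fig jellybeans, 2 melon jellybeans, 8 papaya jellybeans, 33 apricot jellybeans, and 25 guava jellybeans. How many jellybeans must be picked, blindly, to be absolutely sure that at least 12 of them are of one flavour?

64

An adversary could hand out at most 11 jellybeans per flavour (5 flavours run out sooner): 7 + 11 + 3 + 10 + 2 + 8 + 11 + 11 = 63 jellybeans and still no flavour has 12.
Pigeonhole: one more jellybean lands in a flavour already at 11, so 64 draws are enough and 63 are not.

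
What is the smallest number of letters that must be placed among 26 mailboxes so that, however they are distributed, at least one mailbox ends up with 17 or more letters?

With 416 letters one could put exactly 16 in each of the 26 mailboxes, and no mailbox would reach 17.
Pigeonhole: one more letter must land in a mailbox that already has 16, giving it 17.
So 26 × 16 + 1 = 417 letters are required.

417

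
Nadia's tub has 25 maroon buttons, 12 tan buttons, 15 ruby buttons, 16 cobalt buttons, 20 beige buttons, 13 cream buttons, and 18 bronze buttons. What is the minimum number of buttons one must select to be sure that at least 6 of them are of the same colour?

An adversary could hand out at most 5 buttons per colour: 5 + 5 + 5 + 5 + 5 + 5 + 5 = 35 buttons and still no colour has 6.
One more button lands in a colour already at 5, so 36 draws are enough and 35 are not.

36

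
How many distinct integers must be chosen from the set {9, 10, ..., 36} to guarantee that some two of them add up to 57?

Group the elements by complementary pair {x, 57−x}: {21,36}, {22,35}, {23,34}, …, giving 8 two-element pairs and 12 integers whose partner 57−x falls outside [9,36].
Pigeonhole: treating each of those 20 groups as a pigeonhole, one can pick one integer per group — 20 integers — with no two summing to 57.
The 21st integer lands in an occupied pair, forcing a sum of 57.

21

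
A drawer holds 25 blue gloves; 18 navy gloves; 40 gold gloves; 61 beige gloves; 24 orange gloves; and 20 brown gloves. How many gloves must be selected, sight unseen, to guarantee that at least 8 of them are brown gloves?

In the worst case for collecting brown gloves, every non-brown glove comes out first.
There are 25 + 18 + 40 + 61 + 24 = 168 non-brown gloves altogether.
After those, each further glove must be brown, so 168 + 8 = 176 draws guarantee 8 brown gloves.

176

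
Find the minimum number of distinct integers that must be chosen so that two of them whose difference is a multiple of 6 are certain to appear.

7

Integers whose pairwise differences are multiples of 6 are exactly those sharing a remainder mod 6. By pigeonhole, the 6 residue classes mod 6 are the pigeonholes.
With 6 integers one could put 1 in each residue class and have no class reach 2.
The 7th integer pushes some class to 2, so 6·1 + 1 = 7.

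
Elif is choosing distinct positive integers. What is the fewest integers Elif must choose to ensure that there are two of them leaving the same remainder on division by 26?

27

The 26 residue classes mod 26 are the pigeonholes.
With 26 integers one could put 1 in each residue class and have no class reach 2.
The 27th integer pushes some class to 2, so 26·1 + 1 = 27.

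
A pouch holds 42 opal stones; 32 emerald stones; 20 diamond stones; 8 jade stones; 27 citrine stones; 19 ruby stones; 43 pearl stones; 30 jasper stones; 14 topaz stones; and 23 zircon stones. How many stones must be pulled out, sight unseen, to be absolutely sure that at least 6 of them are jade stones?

In the worst case for collecting jade stones, every non-jade stone comes out first.
There are 42 + 32 + 20 + 27 + 19 + 43 + 30 + 14 + 23 = 250 non-jade stones altogether.
After those, each further stone must be jade, so 250 + 6 = 256 draws guarantee 6 jade stones.

256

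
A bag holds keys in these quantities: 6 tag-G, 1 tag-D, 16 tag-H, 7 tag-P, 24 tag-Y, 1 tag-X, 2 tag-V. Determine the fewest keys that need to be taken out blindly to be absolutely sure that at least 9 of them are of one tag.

34

Pigeonhole: the 7 tags are the holes; the keys drawn are the pigeons.
To avoid 9 of any one tag, the worst case takes at most 8 of each tag, or every key of a tag that has fewer than 8.
That gives 6 + 1 + 8 + 7 + 8 + 1 + 2 = 33 keys with no tag reaching 9.
The next key forces some tag to 9, so 33 + 1 = 34.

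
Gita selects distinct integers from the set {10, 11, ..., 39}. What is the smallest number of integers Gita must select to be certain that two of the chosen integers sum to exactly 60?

Two chosen integers sum to 60 exactly when both halves of some pair {x, 60−x} with 21 ≤ x ≤ 60−x ≤ 39 are chosen — 9 such pairs.
The remaining 12 elements (those with no distinct partner in range) can never complete a 60-sum, so the worst case takes all of them and one from each pair: 12 + 9 = 21.
By pigeonhole, the 22nd integer has to be the second member of some pair, so 21 + 1 = 22.

22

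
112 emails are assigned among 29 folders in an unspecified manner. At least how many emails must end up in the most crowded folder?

By pigeonhole, the 29 folders are the holes and the 112 emails are the pigeons.
If every folder held at most 3 emails, the total would be at most 29 × 3 = 87, which is less than 112.
So some folder holds at least ⌈112/29⌉ = 4 emails.

4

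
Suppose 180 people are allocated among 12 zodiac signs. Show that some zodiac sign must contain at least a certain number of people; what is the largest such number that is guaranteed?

The 12 zodiac signs are the holes and the 180 people are the pigeons.
If every zodiac sign held at most 14 people, the total would be at most 12 × 14 = 168, which is less than 180.
So some zodiac sign holds at least ⌈180/12⌉ = 15 people.

15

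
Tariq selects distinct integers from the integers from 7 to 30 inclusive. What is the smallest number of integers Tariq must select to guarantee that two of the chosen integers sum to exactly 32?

Group the elements by complementary pair {x, 32−x}: {7,25}, {8,24}, {9,23}, …, giving 9 two-element pairs, the single value 16 (it cannot pair with itself since the integers are distinct), and 5 integers whose partner 32−x falls outside [7,30].
By the pigeonhole principle, treating each of those 15 groups as a pigeonhole, one can pick one integer per group — 15 integers — with no two summing to 32.
The 16th integer lands in an occupied pair, forcing a sum of 32.

16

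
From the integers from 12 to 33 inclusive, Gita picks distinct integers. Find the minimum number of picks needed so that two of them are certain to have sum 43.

A set avoiding the sum 43 can contain at most one of each pair {x, 43−x}, plus the 2 elements whose complement lies outside the range.
The integers 22, …, 33 (12 of them) are such a set: any two sum to at least 22+23 = 45 > 43.
Any 13th integer completes one of the 10 pairs, so 13 choices force a sum of 43.

13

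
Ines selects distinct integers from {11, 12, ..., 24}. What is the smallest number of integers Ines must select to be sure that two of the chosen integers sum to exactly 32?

10

Two chosen integers sum to 32 exactly when both halves of some pair {x, 32−x} with 11 ≤ x ≤ 32−x ≤ 21 are chosen — 5 such pairs.
The remaining 4 elements (those with no distinct partner in range) can never complete a 32-sum, so the worst case takes all of them and one from each pair: 4 + 5 = 9.
By the pigeonhole principle, the 10th integer has to be the second member of some pair, so 9 + 1 = 10.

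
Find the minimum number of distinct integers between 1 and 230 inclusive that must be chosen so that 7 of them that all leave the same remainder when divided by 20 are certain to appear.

By pigeonhole, the 20 residue classes mod 20 are the pigeonholes.
With 120 integers one could put 6 in each residue class and have no class reach 7.
The 121st integer pushes some class to 7, so 20·6 + 1 = 121.

121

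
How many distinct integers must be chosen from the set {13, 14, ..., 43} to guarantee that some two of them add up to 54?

18

Two chosen integers sum to 54 exactly when both halves of some pair {x, 54−x} with 13 ≤ x ≤ 54−x ≤ 41 are chosen — 14 such pairs.
The remaining 3 elements (those with no distinct partner in range) can never complete a 54-sum, so the worst case takes all of them and one from each pair: 3 + 14 = 17.
The 18th integer has to be the second member of some pair, so 17 + 1 = 18.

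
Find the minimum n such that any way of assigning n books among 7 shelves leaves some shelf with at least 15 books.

99

With 98 books one could put exactly 14 in each of the 7 shelves, and no shelf would reach 15.
Pigeonhole: one more book must land in a shelf that already has 14, giving it 15.
So 7 × 14 + 1 = 99 books are required.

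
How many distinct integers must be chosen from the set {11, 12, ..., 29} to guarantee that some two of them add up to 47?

A set avoiding the sum 47 can contain at most one of each pair {x, 47−x}, plus the 7 elements whose complement lies outside the range.
The integers 11, …, 23 (13 of them) are such a set: any two sum to at least 11+12 = 23 and at most 22+23 = 45 < 47.
By pigeonhole, any 14th integer completes one of the 6 pairs, so 14 choices force a sum of 47.

14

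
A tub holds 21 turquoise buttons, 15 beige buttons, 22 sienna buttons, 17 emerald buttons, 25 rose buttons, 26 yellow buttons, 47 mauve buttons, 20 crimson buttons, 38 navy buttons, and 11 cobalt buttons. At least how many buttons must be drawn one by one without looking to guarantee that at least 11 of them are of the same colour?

101

The 10 colours are the holes; the buttons drawn are the pigeons.
To avoid 11 of any one colour, the worst case takes at most 10 of each colour.
That gives 10 + 10 + 10 + 10 + 10 + 10 + 10 + 10 + 10 + 10 = 100 buttons with no colour reaching 11.
The next button forces some colour to 11, so 100 + 1 = 101.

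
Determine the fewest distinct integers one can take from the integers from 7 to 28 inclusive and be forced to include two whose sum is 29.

Two chosen integers sum to 29 exactly when both halves of some pair {x, 29−x} with 7 ≤ x ≤ 29−x ≤ 22 are chosen — 8 such pairs.
The remaining 6 elements (those with no distinct partner in range) can never complete a 29-sum, so the worst case takes all of them and one from each pair: 6 + 8 = 14.
The 15th integer has to be the second member of some pair, so 14 + 1 = 15.

15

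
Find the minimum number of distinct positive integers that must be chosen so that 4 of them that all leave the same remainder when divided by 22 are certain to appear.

67

By pigeonhole, the 22 residue classes mod 22 are the pigeonholes.
With 66 integers one could put 3 in each residue class and have no class reach 4.
The 67th integer pushes some class to 4, so 22·3 + 1 = 67.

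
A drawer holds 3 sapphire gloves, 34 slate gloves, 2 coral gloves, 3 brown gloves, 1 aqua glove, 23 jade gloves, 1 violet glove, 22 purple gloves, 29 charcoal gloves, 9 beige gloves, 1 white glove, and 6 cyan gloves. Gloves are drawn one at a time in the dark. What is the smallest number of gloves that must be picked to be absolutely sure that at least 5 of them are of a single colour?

Put each drawn glove into a box by colour. The largest draw with every box below 5 takes min(count, 4) from each colour; colours with fewer than 4 contribute all they have.
Σ min(cᵢ, 4) = 3 + 4 + 2 + 3 + 1 + 4 + 1 + 4 + 4 + 4 + 1 + 4 = 35.
Draw number 35 + 1 = 36 must push one box to 5.

36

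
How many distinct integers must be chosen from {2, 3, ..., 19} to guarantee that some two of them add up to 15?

13

A set avoiding the sum 15 can contain at most one of each pair {x, 15−x}, plus the 6 elements whose complement lies outside the range.
The integers 8, …, 19 (12 of them) are such a set: any two sum to at least 8+9 = 17 > 15.
Any 13th integer completes one of the 6 pairs, so 13 choices force a sum of 15.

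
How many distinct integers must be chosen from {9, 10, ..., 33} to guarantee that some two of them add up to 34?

18

Two chosen integers sum to 34 exactly when both halves of some pair {x, 34−x} with 9 ≤ x ≤ 34−x ≤ 25 are chosen — 8 such pairs.
The remaining 9 elements (those with no distinct partner in range) can never complete a 34-sum, so the worst case takes all of them and one from each pair: 9 + 8 = 17.
Pigeonhole: the 18th integer has to be the second member of some pair, so 17 + 1 = 18.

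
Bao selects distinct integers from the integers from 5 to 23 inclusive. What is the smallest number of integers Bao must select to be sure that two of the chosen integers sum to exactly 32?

13

A set avoiding the sum 32 can contain at most one of each pair {x, 32−x}, plus the 5 elements whose complement lies outside the range or equal to its own complement.
The integers 5, …, 16 (12 of them) are such a set: any two sum to at least 5+6 = 11 and at most 15+16 = 31 < 32.
Any 13th integer completes one of the 7 pairs, so 13 choices force a sum of 32.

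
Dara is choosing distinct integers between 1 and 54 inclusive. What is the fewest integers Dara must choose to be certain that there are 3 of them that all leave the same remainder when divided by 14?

29

By pigeonhole, the 14 residue classes mod 14 are the pigeonholes.
With 28 integers one could put 2 in each residue class and have no class reach 3.
The 29th integer pushes some class to 3, so 14·2 + 1 = 29.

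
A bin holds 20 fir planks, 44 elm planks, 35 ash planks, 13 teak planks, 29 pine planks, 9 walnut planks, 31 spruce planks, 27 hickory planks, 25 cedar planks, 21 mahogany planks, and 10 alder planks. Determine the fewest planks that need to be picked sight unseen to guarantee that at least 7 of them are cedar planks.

In the worst case for collecting cedar planks, every non-cedar plank comes out first.
There are 20 + 44 + 35 + 13 + 29 + 9 + 31 + 27 + 21 + 10 = 239 non-cedar planks altogether.
After those, each further plank must be cedar, so 239 + 7 = 246 draws guarantee 7 cedar planks.

246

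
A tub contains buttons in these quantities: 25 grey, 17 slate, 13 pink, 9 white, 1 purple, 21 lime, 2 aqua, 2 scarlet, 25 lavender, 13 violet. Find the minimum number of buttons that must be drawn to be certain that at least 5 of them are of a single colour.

34

An adversary could hand out at most 4 buttons per colour (purple, aqua, scarlet run out sooner): 4 + 4 + 4 + 4 + 1 + 4 + 2 + 2 + 4 + 4 = 33 buttons and still no colour has 5.
One more button lands in a colour already at 4, so 34 draws are enough and 33 are not.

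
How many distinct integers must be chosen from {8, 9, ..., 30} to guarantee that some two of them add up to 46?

17

Group the elements by complementary pair {x, 46−x}: {16,30}, {17,29}, {18,28}, …, giving 7 two-element pairs; the single value 23 (it cannot pair with itself since the integers are distinct); and 8 integers whose partner 46−x falls outside [8,30].
Pigeonhole: treating each of those 16 groups as a pigeonhole, one can pick one integer per group — 16 integers — with no two summing to 46.
The 17th integer lands in an occupied pair, forcing a sum of 46.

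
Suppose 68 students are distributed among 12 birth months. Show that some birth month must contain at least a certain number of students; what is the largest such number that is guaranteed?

Pigeonhole: the 12 birth months are the holes and the 68 students are the pigeons.
If every birth month held at most 5 students, the total would be at most 12 × 5 = 60, which is less than 68.
So some birth month holds at least ⌈68/12⌉ = 6 students.

6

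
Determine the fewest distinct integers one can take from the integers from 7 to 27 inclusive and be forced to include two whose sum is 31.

Group the elements by complementary pair {x, 31−x}: {7,24}, {8,23}, {9,22}, …, giving 9 two-element pairs and 3 integers whose partner 31−x falls outside [7,27].
Treating each of those 12 groups as a pigeonhole, one can pick one integer per group — 12 integers — with no two summing to 31.
The 13th integer lands in an occupied pair, forcing a sum of 31.

13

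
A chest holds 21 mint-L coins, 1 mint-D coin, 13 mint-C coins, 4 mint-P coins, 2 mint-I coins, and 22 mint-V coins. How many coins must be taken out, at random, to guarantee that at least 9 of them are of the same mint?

An adversary could hand out at most 8 coins per mint (mint-D, mint-P, mint-I run out sooner): 8 + 1 + 8 + 4 + 2 + 8 = 31 coins and still no mint has 9.
By pigeonhole, one more coin lands in a mint already at 8, so 32 draws are enough and 31 are not.

32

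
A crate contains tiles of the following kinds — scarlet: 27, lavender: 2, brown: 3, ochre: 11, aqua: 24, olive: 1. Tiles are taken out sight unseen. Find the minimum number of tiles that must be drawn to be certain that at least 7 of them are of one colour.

An adversary could hand out at most 6 tiles per colour (lavender, brown, olive run out sooner): 6 + 2 + 3 + 6 + 6 + 1 = 24 tiles and still no colour has 7.
One more tile lands in a colour already at 6, so 25 draws are enough and 24 are not.

25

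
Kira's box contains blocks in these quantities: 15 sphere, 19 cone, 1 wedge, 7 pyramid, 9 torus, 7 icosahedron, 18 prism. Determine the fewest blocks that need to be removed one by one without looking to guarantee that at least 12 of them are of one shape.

58

The 7 shapes are the holes; the blocks drawn are the pigeons.
To avoid 12 of any one shape, the worst case takes at most 11 of each shape, or every block of a shape that has fewer than 11.
That gives 11 + 11 + 1 + 7 + 9 + 7 + 11 = 57 blocks with no shape reaching 12.
The next block forces some shape to 12, so 57 + 1 = 58.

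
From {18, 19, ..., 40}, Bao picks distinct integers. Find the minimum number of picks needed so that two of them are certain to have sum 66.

17

A set avoiding the sum 66 can contain at most one of each pair {x, 66−x}, plus the 9 elements whose complement lies outside the range or equal to its own complement.
The integers 18, …, 33 (16 of them) are such a set: any two sum to at least 18+19 = 37 and at most 32+33 = 65 < 66.
Pigeonhole: any 17th integer completes one of the 7 pairs, so 17 choices force a sum of 66.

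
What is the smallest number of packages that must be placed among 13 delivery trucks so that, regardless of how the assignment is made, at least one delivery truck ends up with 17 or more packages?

With 208 packages one could put exactly 16 in each of the 13 delivery trucks, and no delivery truck would reach 17.
Pigeonhole: one more package must land in a delivery truck that already has 16, giving it 17.
So 13 × 16 + 1 = 209 packages are required.

209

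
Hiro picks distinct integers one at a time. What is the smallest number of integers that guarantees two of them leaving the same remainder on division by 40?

41

Pigeonhole: the 40 residue classes mod 40 are the pigeonholes.
With 40 integers one could put 1 in each residue class and have no class reach 2.
The 41st integer pushes some class to 2, so 40·1 + 1 = 41.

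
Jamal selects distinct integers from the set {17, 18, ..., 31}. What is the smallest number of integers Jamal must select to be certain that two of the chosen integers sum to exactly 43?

11

A set avoiding the sum 43 can contain at most one of each pair {x, 43−x}, plus the 5 elements whose complement lies outside the range.
The integers 22, …, 31 (10 of them) are such a set: any two sum to at least 22+23 = 45 > 43.
By the pigeonhole principle, any 11th integer completes one of the 5 pairs, so 11 choices force a sum of 43.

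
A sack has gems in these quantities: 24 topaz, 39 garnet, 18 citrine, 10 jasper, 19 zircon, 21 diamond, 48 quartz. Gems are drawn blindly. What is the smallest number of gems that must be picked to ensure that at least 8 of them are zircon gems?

In the worst case for collecting zircon gems, every non-zircon gem comes out first.
There are 24 + 39 + 18 + 10 + 21 + 48 = 160 non-zircon gems altogether.
After those, each further gem must be zircon, so 160 + 8 = 168 draws guarantee 8 zircon gems.

168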